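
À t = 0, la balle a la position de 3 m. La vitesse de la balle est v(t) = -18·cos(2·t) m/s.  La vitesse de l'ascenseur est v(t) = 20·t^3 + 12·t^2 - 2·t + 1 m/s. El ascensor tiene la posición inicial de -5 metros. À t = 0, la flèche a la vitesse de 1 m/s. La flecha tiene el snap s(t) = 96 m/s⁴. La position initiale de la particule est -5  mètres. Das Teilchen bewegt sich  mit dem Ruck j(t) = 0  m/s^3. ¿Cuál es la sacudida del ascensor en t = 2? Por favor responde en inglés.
Starting from velocity v(t) = 20·t^3 + 12·t^2 - 2·t + 1, we take 2 derivatives. Differentiating velocity, we get acceleration: a(t) = 60·t^2 + 24·t - 2. Taking d/dt of a(t), we find j(t) = 120·t + 24. From the given jerk equation j(t) = 120·t + 24, we substitute t = 2 to get j = 264.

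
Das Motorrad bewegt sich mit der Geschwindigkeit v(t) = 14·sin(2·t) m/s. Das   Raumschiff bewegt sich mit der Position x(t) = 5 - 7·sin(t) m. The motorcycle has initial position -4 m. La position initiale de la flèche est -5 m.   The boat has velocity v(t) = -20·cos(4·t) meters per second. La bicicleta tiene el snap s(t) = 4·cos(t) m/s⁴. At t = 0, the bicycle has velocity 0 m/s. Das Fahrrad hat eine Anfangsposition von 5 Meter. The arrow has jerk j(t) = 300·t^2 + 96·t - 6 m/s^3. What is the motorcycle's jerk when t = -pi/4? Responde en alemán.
Wir müssen unsere Gleichung für die Geschwindigkeit v(t) = 14·sin(2·t) 2-mal ableiten. Mit d/dt von v(t) finden wir a(t) = 28·cos(2·t). Durch Ableiten von der Beschleunigung erhalten wir den Ruck: j(t) = -56·sin(2·t). Wir haben den Ruck j(t) = -56·sin(2·t). Durch Einsetzen von t = -pi/4: j(-pi/4) = 56.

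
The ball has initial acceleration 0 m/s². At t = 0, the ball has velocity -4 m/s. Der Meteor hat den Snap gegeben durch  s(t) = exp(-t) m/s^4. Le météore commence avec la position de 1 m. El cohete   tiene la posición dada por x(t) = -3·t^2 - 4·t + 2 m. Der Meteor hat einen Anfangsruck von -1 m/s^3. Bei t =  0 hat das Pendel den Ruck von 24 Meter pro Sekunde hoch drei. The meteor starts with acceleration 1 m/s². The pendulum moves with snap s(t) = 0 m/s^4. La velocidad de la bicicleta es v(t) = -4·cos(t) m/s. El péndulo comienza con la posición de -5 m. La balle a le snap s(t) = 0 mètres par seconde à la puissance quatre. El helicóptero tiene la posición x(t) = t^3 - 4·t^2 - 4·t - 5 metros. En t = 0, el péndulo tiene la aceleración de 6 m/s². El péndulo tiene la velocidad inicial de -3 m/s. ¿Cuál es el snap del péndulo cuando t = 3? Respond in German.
Wir haben den Snap s(t) = 0. Durch Einsetzen von t = 3: s(3) = 0.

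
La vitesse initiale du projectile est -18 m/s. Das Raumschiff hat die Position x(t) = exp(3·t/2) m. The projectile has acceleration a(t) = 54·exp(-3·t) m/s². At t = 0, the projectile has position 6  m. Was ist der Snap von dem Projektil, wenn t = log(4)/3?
Wir müssen unsere Gleichung für die Beschleunigung a(t) = 54·exp(-3·t) 2-mal ableiten. Mit d/dt von a(t) finden wir j(t) = -162·exp(-3·t). Durch Ableiten von dem Ruck erhalten wir den Snap: s(t) = 486·exp(-3·t). Aus der Gleichung für den Snap s(t) = 486·exp(-3·t), setzen wir t = log(4)/3 ein und erhalten s = 243/2.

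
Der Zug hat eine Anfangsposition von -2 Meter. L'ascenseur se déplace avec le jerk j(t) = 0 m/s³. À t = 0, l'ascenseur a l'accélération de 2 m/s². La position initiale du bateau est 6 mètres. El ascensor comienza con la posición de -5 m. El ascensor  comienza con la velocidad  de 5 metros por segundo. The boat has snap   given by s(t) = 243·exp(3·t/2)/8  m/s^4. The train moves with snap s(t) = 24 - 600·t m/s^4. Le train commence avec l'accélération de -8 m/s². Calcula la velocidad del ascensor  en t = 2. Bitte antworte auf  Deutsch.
Ausgehend von dem Ruck j(t) = 0, nehmen wir 2 Stammfunktionen. Das Integral von dem Ruck ist die Beschleunigung. Mit a(0) = 2 erhalten wir a(t) = 2. Mit ∫a(t)dt und Anwendung von v(0) = 5, finden wir v(t) = 2·t + 5. Wir haben die Geschwindigkeit v(t) = 2·t + 5. Durch Einsetzen von t = 2: v(2) = 9.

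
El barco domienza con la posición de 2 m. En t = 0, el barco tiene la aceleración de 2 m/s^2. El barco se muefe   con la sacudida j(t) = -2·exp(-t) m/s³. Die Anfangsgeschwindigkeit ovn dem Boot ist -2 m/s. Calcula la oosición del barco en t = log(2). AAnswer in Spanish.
Necesitamos integrar nuestra ecuación de la sacudida j(t) = -2·exp(-t) 3 veces. La integral de la sacudida, con a(0) = 2, da la aceleración: a(t) = 2·exp(-t). Tomando ∫a(t)dt y aplicando v(0) = -2, encontramos v(t) = -2·exp(-t). La antiderivada de la velocidad, con x(0) = 2, da la posición: x(t) = 2·exp(-t). De la ecuación de la posición x(t) = 2·exp(-t), sustituimos t = log(2) para obtener x = 1.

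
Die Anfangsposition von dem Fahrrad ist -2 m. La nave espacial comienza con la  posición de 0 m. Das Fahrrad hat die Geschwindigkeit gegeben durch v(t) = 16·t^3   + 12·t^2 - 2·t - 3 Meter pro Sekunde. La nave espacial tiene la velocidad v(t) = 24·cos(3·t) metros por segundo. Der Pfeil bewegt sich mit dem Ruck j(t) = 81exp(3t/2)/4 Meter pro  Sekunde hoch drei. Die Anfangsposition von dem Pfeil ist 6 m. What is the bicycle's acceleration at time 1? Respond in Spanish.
Partiendo de la velocidad v(t) = 16·t^3 + 12·t^2 - 2·t - 3, tomamos 1 derivada. Tomando d/dt de v(t), encontramos a(t) = 48·t^2 + 24·t - 2. De la ecuación de la aceleración a(t) = 48·t^2 + 24·t - 2, sustituimos t = 1 para obtener a = 70.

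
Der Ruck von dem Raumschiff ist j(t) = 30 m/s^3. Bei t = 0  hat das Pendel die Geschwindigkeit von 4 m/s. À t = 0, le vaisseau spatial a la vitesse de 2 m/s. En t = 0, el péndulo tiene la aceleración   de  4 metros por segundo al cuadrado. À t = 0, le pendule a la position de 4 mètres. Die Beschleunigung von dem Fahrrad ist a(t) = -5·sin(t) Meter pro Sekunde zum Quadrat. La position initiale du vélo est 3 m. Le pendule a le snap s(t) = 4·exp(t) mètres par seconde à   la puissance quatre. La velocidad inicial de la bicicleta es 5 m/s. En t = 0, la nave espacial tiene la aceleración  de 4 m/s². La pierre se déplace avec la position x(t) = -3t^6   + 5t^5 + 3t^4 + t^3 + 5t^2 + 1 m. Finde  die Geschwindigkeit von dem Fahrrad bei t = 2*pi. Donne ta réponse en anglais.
To find the answer, we compute 1 antiderivative of a(t) = -5·sin(t). Integrating acceleration and using the initial condition v(0) = 5, we get v(t) = 5·cos(t). Using v(t) = 5·cos(t) and substituting t = 2*pi, we find v = 5.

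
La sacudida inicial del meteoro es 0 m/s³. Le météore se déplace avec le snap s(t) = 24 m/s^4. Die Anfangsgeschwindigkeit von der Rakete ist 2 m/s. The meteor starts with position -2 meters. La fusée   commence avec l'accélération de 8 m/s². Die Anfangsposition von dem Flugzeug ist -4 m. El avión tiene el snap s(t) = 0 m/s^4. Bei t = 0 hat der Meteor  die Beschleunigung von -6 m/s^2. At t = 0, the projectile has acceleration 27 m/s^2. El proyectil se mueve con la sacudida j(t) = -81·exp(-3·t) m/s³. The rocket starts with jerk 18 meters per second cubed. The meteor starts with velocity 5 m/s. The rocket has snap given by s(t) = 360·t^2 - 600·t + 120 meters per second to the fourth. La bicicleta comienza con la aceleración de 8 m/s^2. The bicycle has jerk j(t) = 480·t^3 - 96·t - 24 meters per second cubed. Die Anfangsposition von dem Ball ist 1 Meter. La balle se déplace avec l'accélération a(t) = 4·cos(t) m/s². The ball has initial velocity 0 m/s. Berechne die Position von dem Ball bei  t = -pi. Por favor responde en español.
Necesitamos integrar nuestra ecuación de la aceleración a(t) = 4·cos(t) 2 veces. Tomando ∫a(t)dt y aplicando v(0) = 0, encontramos v(t) = 4·sin(t). La antiderivada de la velocidad, con x(0) = 1, da la posición: x(t) = 5 - 4·cos(t). Tenemos la posición x(t) = 5 - 4·cos(t). Sustituyendo t = -pi: x(-pi) = 9.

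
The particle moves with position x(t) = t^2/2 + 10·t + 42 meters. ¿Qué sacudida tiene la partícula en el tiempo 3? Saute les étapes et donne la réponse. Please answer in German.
Bei t = 3, j = 0.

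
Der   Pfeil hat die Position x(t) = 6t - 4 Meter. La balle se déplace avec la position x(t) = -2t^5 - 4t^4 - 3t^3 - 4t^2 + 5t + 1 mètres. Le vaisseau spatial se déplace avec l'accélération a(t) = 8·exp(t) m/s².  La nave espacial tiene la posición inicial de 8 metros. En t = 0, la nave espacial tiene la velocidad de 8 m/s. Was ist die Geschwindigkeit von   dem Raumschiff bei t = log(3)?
Um dies zu lösen, müssen wir 1 Stammfunktion unserer Gleichung für die Beschleunigung a(t) = 8·exp(t) finden. Die Stammfunktion von der Beschleunigung ist die Geschwindigkeit. Mit v(0) = 8 erhalten wir v(t) = 8·exp(t). Wir haben die Geschwindigkeit v(t) = 8·exp(t). Durch Einsetzen von t = log(3): v(log(3)) = 24.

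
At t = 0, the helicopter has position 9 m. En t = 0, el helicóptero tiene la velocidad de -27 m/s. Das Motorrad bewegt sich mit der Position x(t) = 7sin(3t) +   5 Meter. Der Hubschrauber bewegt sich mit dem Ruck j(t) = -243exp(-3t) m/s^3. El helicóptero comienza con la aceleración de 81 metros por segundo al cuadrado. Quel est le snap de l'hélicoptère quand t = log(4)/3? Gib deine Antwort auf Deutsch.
Wir müssen unsere Gleichung für den Ruck j(t) = -243·exp(-3·t) 1-mal ableiten. Durch Ableiten von dem Ruck erhalten wir den Snap: s(t) = 729·exp(-3·t). Wir haben den Snap s(t) = 729·exp(-3·t). Durch Einsetzen von t = log(4)/3: s(log(4)/3) = 729/4.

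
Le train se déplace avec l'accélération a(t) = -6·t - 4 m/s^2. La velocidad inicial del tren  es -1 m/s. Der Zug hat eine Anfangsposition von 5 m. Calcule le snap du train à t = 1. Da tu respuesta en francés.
En partant de l'accélération a(t) = -6·t - 4, nous prenons 2 dérivées. En prenant d/dt de a(t), nous trouvons j(t) = -6. En dérivant le jerk, nous obtenons le snap: s(t) = 0. De l'équation du snap s(t) = 0, nous substituons t = 1 pour obtenir s = 0.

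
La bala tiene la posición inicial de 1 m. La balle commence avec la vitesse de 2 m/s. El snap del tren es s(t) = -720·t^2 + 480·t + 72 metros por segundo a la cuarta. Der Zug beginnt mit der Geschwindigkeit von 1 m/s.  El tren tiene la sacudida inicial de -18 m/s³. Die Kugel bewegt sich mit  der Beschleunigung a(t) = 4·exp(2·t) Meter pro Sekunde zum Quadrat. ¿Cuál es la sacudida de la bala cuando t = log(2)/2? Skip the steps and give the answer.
j(log(2)/2) = 16.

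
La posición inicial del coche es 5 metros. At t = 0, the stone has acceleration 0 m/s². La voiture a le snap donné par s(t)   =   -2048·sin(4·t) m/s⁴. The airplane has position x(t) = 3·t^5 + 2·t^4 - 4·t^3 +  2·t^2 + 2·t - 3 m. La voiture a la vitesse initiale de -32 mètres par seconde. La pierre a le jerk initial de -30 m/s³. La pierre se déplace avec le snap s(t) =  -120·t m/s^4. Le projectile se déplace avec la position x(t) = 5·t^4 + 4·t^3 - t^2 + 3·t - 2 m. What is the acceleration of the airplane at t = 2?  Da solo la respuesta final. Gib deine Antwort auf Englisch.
The acceleration at t = 2 is a = 532.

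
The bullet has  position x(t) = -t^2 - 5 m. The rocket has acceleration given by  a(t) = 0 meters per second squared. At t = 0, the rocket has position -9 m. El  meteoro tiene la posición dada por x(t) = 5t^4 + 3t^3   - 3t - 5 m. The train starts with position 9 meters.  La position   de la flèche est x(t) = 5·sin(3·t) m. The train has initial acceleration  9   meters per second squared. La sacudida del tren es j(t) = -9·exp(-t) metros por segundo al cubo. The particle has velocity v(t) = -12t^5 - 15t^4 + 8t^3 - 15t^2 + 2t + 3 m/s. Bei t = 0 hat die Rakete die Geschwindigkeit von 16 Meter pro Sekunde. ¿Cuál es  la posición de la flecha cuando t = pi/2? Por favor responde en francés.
De l'équation de la position x(t) = 5·sin(3·t), nous substituons t = pi/2 pour obtenir x = -5.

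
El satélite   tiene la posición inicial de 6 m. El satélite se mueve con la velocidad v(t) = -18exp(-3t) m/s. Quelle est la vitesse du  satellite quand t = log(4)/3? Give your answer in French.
En utilisant v(t) = -18·exp(-3·t) et en substituant t = log(4)/3, nous trouvons v = -9/2.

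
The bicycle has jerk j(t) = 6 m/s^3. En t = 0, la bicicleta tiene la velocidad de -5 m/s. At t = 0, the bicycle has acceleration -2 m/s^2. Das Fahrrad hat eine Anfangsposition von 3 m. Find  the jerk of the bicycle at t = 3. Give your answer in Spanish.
De la ecuación de la sacudida j(t) = 6, sustituimos t = 3 para obtener j = 6.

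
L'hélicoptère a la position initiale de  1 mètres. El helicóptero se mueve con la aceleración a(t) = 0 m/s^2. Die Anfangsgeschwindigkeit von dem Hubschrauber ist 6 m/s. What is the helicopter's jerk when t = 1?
Starting from acceleration a(t) = 0, we take 1 derivative. Differentiating acceleration, we get jerk: j(t) = 0. We have jerk j(t) = 0. Substituting t = 1: j(1) = 0.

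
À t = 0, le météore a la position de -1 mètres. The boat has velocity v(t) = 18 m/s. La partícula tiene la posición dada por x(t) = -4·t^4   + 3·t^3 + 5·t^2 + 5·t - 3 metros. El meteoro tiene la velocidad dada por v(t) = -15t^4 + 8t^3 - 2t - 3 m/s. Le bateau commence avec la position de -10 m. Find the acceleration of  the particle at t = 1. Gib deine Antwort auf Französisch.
Nous devons dériver notre équation de la position x(t) = -4·t^4 + 3·t^3 + 5·t^2 + 5·t - 3 2 fois. La dérivée de la position donne la vitesse: v(t) = -16·t^3 + 9·t^2 + 10·t + 5. En prenant d/dt de v(t), nous trouvons a(t) = -48·t^2 + 18·t + 10. Nous avons l'accélération a(t) = -48·t^2 + 18·t + 10. En substituant t = 1: a(1) = -20.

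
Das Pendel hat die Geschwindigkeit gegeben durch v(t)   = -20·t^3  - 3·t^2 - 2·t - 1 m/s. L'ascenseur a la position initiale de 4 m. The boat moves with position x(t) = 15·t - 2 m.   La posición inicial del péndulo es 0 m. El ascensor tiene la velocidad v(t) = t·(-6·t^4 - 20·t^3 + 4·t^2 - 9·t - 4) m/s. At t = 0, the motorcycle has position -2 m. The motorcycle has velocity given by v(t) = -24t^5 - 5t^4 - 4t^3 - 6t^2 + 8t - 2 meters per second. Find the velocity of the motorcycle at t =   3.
We have velocity v(t) = -24·t^5 - 5·t^4 - 4·t^3 - 6·t^2 + 8·t - 2. Substituting t = 3: v(3) = -6377.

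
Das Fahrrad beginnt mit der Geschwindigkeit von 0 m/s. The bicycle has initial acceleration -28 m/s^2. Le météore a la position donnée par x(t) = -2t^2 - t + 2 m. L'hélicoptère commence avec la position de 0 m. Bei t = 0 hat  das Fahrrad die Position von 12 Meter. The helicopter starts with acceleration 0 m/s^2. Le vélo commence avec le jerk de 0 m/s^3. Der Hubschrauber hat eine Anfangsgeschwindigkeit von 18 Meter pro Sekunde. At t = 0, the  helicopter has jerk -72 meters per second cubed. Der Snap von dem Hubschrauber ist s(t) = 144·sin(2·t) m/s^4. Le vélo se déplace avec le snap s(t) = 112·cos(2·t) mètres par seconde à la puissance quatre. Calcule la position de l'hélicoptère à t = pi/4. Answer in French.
Nous devons intégrer notre équation du snap s(t) = 144·sin(2·t) 4 fois. La primitive du snap est le jerk. En utilisant j(0) = -72, nous obtenons j(t) = -72·cos(2·t). En prenant ∫j(t)dt et en appliquant a(0) = 0, nous trouvons a(t) = -36·sin(2·t). La primitive de l'accélération, avec v(0) = 18, donne la vitesse: v(t) = 18·cos(2·t). La primitive de la vitesse est la position. En utilisant x(0) = 0, nous obtenons x(t) = 9·sin(2·t). En utilisant x(t) = 9·sin(2·t) et en substituant t = pi/4, nous trouvons x = 9.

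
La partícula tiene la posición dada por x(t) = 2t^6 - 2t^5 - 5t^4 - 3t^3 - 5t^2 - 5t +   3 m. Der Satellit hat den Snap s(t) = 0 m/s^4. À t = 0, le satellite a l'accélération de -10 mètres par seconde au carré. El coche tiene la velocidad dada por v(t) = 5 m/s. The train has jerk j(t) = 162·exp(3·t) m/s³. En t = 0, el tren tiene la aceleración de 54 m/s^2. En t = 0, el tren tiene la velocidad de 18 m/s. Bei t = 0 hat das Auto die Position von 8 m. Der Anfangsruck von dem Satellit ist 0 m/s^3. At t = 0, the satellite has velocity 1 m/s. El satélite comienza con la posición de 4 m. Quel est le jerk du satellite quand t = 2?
Nous devons intégrer notre équation du snap s(t) = 0 1 fois. En prenant ∫s(t)dt et en appliquant j(0) = 0, nous trouvons j(t) = 0. De l'équation du jerk j(t) = 0, nous substituons t = 2 pour obtenir j = 0.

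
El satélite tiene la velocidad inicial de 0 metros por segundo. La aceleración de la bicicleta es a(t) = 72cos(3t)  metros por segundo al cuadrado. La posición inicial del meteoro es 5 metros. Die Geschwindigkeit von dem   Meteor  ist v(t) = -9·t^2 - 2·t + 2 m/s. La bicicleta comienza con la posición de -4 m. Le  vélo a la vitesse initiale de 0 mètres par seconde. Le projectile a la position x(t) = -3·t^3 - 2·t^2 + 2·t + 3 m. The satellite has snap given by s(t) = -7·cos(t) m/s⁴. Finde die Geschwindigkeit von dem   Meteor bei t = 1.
Aus der Gleichung für die Geschwindigkeit v(t) = -9·t^2 - 2·t + 2, setzen wir t = 1 ein und erhalten v = -9.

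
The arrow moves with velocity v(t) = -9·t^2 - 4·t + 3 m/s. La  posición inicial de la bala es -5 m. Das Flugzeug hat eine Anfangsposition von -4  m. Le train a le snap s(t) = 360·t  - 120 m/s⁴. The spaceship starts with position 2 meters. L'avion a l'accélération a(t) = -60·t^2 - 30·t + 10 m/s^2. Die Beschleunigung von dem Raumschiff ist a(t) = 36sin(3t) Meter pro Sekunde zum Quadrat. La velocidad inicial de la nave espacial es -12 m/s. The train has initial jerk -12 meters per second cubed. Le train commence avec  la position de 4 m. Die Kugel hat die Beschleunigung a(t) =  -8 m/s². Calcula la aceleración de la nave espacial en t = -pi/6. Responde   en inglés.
We have acceleration a(t) = 36·sin(3·t). Substituting t = -pi/6: a(-pi/6) = -36.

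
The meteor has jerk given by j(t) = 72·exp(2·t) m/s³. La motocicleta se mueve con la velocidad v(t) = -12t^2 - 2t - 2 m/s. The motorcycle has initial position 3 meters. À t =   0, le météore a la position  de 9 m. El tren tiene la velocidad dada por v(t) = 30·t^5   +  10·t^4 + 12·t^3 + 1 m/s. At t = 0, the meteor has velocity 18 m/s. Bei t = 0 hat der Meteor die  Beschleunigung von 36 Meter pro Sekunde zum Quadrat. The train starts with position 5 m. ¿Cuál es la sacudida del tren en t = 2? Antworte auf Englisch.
Starting from velocity v(t) = 30·t^5 + 10·t^4 + 12·t^3 + 1, we take 2 derivatives. Differentiating velocity, we get acceleration: a(t) = 150·t^4 + 40·t^3 + 36·t^2. Taking d/dt of a(t), we find j(t) = 600·t^3 + 120·t^2 + 72·t. From the given jerk equation j(t) = 600·t^3 + 120·t^2 + 72·t, we substitute t = 2 to get j = 5424.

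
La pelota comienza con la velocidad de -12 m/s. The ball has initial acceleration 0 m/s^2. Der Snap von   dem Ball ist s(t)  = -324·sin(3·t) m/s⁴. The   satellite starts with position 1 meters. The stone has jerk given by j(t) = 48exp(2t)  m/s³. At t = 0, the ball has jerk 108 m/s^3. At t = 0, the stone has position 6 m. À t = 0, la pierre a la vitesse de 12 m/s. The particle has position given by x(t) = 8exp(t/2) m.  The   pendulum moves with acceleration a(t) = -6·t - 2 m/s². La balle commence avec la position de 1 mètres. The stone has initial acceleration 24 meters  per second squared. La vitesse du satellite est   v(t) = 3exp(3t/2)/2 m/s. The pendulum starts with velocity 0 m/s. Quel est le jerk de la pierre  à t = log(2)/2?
Nous avons le jerk j(t) = 48·exp(2·t). En substituant t = log(2)/2: j(log(2)/2) = 96.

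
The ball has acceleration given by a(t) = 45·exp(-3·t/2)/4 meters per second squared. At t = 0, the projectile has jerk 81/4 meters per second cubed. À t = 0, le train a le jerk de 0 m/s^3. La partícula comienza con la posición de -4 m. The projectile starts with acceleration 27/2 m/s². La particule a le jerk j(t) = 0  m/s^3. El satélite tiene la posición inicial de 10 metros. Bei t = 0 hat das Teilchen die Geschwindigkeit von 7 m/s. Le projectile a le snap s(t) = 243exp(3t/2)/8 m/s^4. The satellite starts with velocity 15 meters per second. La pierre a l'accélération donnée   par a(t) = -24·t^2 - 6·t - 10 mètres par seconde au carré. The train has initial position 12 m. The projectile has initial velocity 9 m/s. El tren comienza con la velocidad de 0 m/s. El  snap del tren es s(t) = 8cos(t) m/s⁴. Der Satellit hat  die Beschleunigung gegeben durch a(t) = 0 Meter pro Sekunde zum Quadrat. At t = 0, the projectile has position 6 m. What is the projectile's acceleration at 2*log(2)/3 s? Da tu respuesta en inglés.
To find the answer, we compute 2 antiderivatives of s(t) = 243·exp(3·t/2)/8. The integral of snap is jerk. Using j(0) = 81/4, we get j(t) = 81·exp(3·t/2)/4. Integrating jerk and using the initial condition a(0) = 27/2, we get a(t) = 27·exp(3·t/2)/2. Using a(t) = 27·exp(3·t/2)/2 and substituting t = 2*log(2)/3, we find a = 27.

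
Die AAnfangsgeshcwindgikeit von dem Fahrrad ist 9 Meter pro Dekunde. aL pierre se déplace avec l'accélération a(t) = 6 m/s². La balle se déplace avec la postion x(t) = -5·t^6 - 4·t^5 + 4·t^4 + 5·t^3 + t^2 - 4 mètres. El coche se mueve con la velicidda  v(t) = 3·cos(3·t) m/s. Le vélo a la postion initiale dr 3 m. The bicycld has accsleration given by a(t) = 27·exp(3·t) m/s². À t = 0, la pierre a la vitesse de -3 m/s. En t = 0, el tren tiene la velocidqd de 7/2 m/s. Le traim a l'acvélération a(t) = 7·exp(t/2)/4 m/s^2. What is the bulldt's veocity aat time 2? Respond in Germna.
Wir müssen unsere Gleichung für die Position x(t) = -5·t^6 - 4·t^5 + 4·t^4 + 5·t^3 + t^2 - 4 1-mal ableiten. Mit d/dt von x(t) finden wir v(t) = -30·t^5 - 20·t^4 + 16·t^3 + 15·t^2 + 2·t. Aus der Gleichung für die Geschwindigkeit v(t) = -30·t^5 - 20·t^4 + 16·t^3 + 15·t^2 + 2·t, setzen wir t = 2 ein und erhalten v = -1088.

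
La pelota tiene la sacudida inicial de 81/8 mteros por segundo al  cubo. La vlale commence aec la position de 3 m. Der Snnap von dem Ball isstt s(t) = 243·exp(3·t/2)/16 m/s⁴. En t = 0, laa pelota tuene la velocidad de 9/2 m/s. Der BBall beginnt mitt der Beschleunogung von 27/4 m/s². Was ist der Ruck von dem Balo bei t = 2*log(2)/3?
Ausgehend von dem Snap s(t) = 243·exp(3·t/2)/16, nehmen wir 1 Integral. Das Integral von dem Snap, mit j(0) = 81/8, ergibt den Ruck: j(t) = 81·exp(3·t/2)/8. Aus der Gleichung für den Ruck j(t) = 81·exp(3·t/2)/8, setzen wir t = 2*log(2)/3 ein und erhalten j = 81/4.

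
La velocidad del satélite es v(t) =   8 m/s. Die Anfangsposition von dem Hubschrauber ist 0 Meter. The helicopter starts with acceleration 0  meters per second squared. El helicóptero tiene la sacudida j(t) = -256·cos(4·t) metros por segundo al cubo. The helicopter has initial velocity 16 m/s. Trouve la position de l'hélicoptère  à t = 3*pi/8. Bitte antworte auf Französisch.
Nous devons trouver l'intégrale de notre équation du jerk j(t) = -256·cos(4·t) 3 fois. En intégrant le jerk et en utilisant la condition initiale a(0) = 0, nous obtenons a(t) = -64·sin(4·t). En prenant ∫a(t)dt et en appliquant v(0) = 16, nous trouvons v(t) = 16·cos(4·t). En intégrant la vitesse et en utilisant la condition initiale x(0) = 0, nous obtenons x(t) = 4·sin(4·t). De l'équation de la position x(t) = 4·sin(4·t), nous substituons t = 3*pi/8 pour obtenir x = -4.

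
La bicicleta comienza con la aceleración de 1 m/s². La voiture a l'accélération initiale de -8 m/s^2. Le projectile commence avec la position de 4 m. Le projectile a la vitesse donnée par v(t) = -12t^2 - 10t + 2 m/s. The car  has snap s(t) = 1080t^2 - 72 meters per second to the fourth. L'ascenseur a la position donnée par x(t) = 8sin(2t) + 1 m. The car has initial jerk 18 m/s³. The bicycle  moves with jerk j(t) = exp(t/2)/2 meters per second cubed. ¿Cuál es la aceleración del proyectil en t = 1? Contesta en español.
Para resolver esto, necesitamos tomar 1 derivada de nuestra ecuación de la velocidad v(t) = -12·t^2 - 10·t + 2. Tomando d/dt de v(t), encontramos a(t) = -24·t - 10. De la ecuación de la aceleración a(t) = -24·t - 10, sustituimos t = 1 para obtener a = -34.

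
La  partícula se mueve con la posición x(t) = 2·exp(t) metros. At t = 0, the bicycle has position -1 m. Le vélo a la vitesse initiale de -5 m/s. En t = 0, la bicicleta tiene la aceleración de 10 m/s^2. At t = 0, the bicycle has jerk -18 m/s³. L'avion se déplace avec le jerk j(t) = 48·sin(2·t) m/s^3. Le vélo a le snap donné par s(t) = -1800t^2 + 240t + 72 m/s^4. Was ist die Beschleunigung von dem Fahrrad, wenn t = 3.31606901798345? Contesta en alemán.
Wir müssen unsere Gleichung für den Snap s(t) = -1800·t^2 + 240·t + 72 2-mal integrieren. Durch Integration von dem Snap und Verwendung der Anfangsbedingung j(0) = -18, erhalten wir j(t) = -600·t^3 + 120·t^2 + 72·t - 18. Die Stammfunktion von dem Ruck ist die Beschleunigung. Mit a(0) = 10 erhalten wir a(t) = -150·t^4 + 40·t^3 + 36·t^2 - 18·t + 10. Aus der Gleichung für die Beschleunigung a(t) = -150·t^4 + 40·t^3 + 36·t^2 - 18·t + 10, setzen wir t = 3.31606901798345 ein und erhalten a = -16333.0778908021.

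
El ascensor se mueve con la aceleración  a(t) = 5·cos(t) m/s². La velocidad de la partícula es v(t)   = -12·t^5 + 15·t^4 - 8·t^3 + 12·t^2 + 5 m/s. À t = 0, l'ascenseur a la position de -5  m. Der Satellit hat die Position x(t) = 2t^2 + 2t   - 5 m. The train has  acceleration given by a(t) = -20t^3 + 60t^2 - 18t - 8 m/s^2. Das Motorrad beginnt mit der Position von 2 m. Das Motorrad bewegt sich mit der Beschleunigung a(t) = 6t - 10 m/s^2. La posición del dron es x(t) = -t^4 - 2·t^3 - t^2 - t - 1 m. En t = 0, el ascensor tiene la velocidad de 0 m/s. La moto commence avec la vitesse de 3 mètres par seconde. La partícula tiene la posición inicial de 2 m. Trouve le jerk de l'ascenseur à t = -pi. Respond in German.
Ausgehend von der Beschleunigung a(t) = 5·cos(t), nehmen wir 1 Ableitung. Mit d/dt von a(t) finden wir j(t) = -5·sin(t). Mit j(t) = -5·sin(t) und Einsetzen von t = -pi, finden wir j = 0.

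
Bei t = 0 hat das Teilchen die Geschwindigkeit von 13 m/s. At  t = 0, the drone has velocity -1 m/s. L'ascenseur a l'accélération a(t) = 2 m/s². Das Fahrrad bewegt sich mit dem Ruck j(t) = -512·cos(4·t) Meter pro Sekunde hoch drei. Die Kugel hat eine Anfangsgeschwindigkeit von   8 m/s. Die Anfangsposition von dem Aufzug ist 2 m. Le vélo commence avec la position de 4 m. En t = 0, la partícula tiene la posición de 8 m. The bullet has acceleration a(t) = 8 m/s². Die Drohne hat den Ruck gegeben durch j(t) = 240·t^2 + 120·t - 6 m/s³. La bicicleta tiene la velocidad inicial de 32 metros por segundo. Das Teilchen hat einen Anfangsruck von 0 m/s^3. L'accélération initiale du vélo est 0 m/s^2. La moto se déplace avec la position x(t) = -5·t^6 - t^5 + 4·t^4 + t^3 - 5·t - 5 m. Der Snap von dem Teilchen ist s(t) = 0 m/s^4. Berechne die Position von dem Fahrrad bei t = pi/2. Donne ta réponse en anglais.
We need to integrate our jerk equation j(t) = -512·cos(4·t) 3 times. Finding the integral of j(t) and using a(0) = 0: a(t) = -128·sin(4·t). Integrating acceleration and using the initial condition v(0) = 32, we get v(t) = 32·cos(4·t). Integrating velocity and using the initial condition x(0) = 4, we get x(t) = 8·sin(4·t) + 4. Using x(t) = 8·sin(4·t) + 4 and substituting t = pi/2, we find x = 4.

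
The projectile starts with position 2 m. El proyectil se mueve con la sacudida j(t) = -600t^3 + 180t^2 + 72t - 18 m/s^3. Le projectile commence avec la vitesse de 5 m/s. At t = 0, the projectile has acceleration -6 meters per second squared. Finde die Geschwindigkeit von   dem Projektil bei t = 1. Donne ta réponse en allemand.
Um dies zu lösen, müssen wir 2 Stammfunktionen unserer Gleichung für den Ruck j(t) = -600·t^3 + 180·t^2 + 72·t - 18 finden. Durch Integration von dem Ruck und Verwendung der Anfangsbedingung a(0) = -6, erhalten wir a(t) = -150·t^4 + 60·t^3 + 36·t^2 - 18·t - 6. Die Stammfunktion von der Beschleunigung ist die Geschwindigkeit. Mit v(0) = 5 erhalten wir v(t) = -30·t^5 + 15·t^4 + 12·t^3 - 9·t^2 - 6·t + 5. Mit v(t) = -30·t^5 + 15·t^4 + 12·t^3 - 9·t^2 - 6·t + 5 und Einsetzen von t = 1, finden wir v = -13.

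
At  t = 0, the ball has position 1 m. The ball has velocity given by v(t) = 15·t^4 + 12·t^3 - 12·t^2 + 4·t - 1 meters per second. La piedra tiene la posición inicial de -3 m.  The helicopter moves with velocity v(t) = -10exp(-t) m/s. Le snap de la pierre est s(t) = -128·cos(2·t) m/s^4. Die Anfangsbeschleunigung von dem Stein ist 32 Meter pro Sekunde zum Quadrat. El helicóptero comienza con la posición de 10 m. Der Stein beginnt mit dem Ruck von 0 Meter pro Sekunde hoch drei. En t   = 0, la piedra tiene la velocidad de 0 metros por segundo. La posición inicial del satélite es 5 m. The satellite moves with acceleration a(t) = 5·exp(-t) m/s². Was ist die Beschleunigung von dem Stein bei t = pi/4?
Um dies zu lösen, müssen wir 2 Stammfunktionen unserer Gleichung für den Snap s(t) = -128·cos(2·t) finden. Mit ∫s(t)dt und Anwendung von j(0) = 0, finden wir j(t) = -64·sin(2·t). Die Stammfunktion von dem Ruck ist die Beschleunigung. Mit a(0) = 32 erhalten wir a(t) = 32·cos(2·t). Mit a(t) = 32·cos(2·t) und Einsetzen von t = pi/4, finden wir a = 0.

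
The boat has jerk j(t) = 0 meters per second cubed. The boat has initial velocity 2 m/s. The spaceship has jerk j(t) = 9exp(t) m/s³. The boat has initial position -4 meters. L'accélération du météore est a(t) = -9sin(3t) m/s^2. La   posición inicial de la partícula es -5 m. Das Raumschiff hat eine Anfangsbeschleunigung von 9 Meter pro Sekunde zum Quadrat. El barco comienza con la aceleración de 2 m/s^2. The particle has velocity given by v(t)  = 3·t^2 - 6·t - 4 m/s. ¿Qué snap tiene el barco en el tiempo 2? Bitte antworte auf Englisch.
We must differentiate our jerk equation j(t) = 0 1 time. The derivative of jerk gives snap: s(t) = 0. From the given snap equation s(t) = 0, we substitute t = 2 to get s = 0.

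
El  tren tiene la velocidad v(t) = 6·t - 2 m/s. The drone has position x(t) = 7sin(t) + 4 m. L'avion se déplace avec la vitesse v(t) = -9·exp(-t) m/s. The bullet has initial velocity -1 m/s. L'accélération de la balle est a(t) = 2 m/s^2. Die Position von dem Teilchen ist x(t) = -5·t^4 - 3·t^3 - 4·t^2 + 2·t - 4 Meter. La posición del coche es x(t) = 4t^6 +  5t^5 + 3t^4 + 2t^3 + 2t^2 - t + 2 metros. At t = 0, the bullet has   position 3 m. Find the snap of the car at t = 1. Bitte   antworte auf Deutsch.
Ausgehend von der Position x(t) = 4·t^6 + 5·t^5 + 3·t^4 + 2·t^3 + 2·t^2 - t + 2, nehmen wir 4 Ableitungen. Durch Ableiten von der Position erhalten wir die Geschwindigkeit: v(t) = 24·t^5 + 25·t^4 + 12·t^3 + 6·t^2 + 4·t - 1. Die Ableitung von der Geschwindigkeit ergibt die Beschleunigung: a(t) = 120·t^4 + 100·t^3 + 36·t^2 + 12·t + 4. Mit d/dt von a(t) finden wir j(t) = 480·t^3 + 300·t^2 + 72·t + 12. Mit d/dt von j(t) finden wir s(t) = 1440·t^2 + 600·t + 72. Aus der Gleichung für den Snap s(t) = 1440·t^2 + 600·t + 72, setzen wir t = 1 ein und erhalten s = 2112.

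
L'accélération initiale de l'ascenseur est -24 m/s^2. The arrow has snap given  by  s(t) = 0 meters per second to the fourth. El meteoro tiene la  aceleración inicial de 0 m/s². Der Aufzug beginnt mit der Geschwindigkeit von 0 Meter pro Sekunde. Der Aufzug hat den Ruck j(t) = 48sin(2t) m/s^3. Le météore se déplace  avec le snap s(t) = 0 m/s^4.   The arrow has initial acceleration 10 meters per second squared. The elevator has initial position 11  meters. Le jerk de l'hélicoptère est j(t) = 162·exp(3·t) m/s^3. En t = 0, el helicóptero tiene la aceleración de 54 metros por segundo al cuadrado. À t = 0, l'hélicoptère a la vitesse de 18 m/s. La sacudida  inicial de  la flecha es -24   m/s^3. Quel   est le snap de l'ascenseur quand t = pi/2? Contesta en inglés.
We must differentiate our jerk equation j(t) = 48·sin(2·t) 1 time. Taking d/dt of j(t), we find s(t) = 96·cos(2·t). Using s(t) = 96·cos(2·t) and substituting t = pi/2, we find s = -96.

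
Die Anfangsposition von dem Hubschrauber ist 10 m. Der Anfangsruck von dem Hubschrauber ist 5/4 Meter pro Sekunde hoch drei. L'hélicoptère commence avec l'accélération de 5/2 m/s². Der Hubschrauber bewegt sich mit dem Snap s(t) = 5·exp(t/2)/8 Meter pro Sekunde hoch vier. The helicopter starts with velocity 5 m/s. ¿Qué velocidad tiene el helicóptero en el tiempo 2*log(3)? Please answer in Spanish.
Para resolver esto, necesitamos tomar 3 antiderivadas de nuestra ecuación del snap s(t) = 5·exp(t/2)/8. Integrando el snap y usando la condición inicial j(0) = 5/4, obtenemos j(t) = 5·exp(t/2)/4. Tomando ∫j(t)dt y aplicando a(0) = 5/2, encontramos a(t) = 5·exp(t/2)/2. La antiderivada de la aceleración es la velocidad. Usando v(0) = 5, obtenemos v(t) = 5·exp(t/2). Usando v(t) = 5·exp(t/2) y sustituyendo t = 2*log(3), encontramos v = 15.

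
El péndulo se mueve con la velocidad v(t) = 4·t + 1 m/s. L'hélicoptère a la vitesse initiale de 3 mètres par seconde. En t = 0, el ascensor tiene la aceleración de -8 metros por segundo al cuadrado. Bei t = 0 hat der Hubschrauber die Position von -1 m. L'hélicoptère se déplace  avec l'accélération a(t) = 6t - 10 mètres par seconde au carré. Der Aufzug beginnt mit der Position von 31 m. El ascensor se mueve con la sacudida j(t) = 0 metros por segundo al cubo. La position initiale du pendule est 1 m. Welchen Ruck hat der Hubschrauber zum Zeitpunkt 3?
Ausgehend von der Beschleunigung a(t) = 6·t - 10, nehmen wir 1 Ableitung. Die Ableitung von der Beschleunigung ergibt den Ruck: j(t) = 6. Mit j(t) = 6 und Einsetzen von t = 3, finden wir j = 6.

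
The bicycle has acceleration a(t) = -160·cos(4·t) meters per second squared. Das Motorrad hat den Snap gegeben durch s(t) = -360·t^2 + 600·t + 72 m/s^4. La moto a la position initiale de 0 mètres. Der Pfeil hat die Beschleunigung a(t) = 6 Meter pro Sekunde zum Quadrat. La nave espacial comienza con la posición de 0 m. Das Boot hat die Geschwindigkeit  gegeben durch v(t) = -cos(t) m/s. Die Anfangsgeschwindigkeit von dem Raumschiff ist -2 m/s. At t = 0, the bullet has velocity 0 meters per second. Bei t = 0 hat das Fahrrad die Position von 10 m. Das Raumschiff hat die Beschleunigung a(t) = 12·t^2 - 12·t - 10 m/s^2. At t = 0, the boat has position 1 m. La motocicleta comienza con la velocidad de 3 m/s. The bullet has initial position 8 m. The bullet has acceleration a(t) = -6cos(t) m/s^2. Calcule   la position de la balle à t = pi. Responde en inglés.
We must find the antiderivative of our acceleration equation a(t) = -6·cos(t) 2 times. The antiderivative of acceleration is velocity. Using v(0) = 0, we get v(t) = -6·sin(t). The integral of velocity, with x(0) = 8, gives position: x(t) = 6·cos(t) + 2. We have position x(t) = 6·cos(t) + 2. Substituting t = pi: x(pi) = -4.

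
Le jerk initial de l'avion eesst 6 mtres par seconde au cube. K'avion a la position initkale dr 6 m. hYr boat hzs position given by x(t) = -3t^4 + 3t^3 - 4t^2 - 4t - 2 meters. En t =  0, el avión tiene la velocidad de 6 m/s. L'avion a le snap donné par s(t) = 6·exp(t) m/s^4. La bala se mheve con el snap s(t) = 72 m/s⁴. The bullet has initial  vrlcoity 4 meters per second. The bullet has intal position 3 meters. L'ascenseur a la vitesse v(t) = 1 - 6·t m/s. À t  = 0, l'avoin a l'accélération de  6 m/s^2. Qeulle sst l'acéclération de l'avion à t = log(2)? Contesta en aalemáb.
Wir müssen unsere Gleichung für den Snap s(t) = 6·exp(t) 2-mal integrieren. Das Integral von dem Snap, mit j(0) = 6, ergibt den Ruck: j(t) = 6·exp(t). Mit ∫j(t)dt und Anwendung von a(0) = 6, finden wir a(t) = 6·exp(t). Aus der Gleichung für die Beschleunigung a(t) = 6·exp(t), setzen wir t = log(2) ein und erhalten a = 12.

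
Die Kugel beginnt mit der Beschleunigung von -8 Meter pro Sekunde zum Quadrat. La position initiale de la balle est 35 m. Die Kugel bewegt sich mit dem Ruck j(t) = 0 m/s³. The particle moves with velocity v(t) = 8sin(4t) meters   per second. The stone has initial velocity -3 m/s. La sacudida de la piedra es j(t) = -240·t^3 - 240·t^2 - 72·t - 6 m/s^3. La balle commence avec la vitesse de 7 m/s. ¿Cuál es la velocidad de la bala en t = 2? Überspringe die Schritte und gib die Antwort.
La respuesta es -9.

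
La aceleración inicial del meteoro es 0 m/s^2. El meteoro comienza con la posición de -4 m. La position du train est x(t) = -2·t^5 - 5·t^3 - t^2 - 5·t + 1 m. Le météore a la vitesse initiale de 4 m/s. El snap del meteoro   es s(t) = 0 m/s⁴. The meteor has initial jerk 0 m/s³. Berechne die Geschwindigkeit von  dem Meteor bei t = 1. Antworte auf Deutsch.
Ausgehend von dem Snap s(t) = 0, nehmen wir 3 Stammfunktionen. Die Stammfunktion von dem Snap ist der Ruck. Mit j(0) = 0 erhalten wir j(t) = 0. Mit ∫j(t)dt und Anwendung von a(0) = 0, finden wir a(t) = 0. Die Stammfunktion von der Beschleunigung ist die Geschwindigkeit. Mit v(0) = 4 erhalten wir v(t) = 4. Wir haben die Geschwindigkeit v(t) = 4. Durch Einsetzen von t = 1: v(1) = 4.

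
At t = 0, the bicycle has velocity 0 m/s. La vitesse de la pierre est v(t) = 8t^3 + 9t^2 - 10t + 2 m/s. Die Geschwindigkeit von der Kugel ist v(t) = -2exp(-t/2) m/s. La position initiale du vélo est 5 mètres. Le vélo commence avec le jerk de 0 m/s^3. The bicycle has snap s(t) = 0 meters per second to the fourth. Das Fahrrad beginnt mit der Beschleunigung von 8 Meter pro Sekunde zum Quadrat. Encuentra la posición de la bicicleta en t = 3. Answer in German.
Ausgehend von dem Snap s(t) = 0, nehmen wir 4 Integrale. Das Integral von dem Snap ist der Ruck. Mit j(0) = 0 erhalten wir j(t) = 0. Durch Integration von dem Ruck und Verwendung der Anfangsbedingung a(0) = 8, erhalten wir a(t) = 8. Durch Integration von der Beschleunigung und Verwendung der Anfangsbedingung v(0) = 0, erhalten wir v(t) = 8·t. Mit ∫v(t)dt und Anwendung von x(0) = 5, finden wir x(t) = 4·t^2 + 5. Mit x(t) = 4·t^2 + 5 und Einsetzen von t = 3, finden wir x = 41.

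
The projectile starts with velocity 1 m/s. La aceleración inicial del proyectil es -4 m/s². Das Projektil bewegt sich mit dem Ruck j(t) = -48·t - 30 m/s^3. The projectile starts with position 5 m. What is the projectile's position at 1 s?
We must find the antiderivative of our jerk equation j(t) = -48·t - 30 3 times. Taking ∫j(t)dt and applying a(0) = -4, we find a(t) = -24·t^2 - 30·t - 4. Finding the antiderivative of a(t) and using v(0) = 1: v(t) = -8·t^3 - 15·t^2 - 4·t + 1. The integral of velocity is position. Using x(0) = 5, we get x(t) = -2·t^4 - 5·t^3 - 2·t^2 + t + 5. Using x(t) = -2·t^4 - 5·t^3 - 2·t^2 + t + 5 and substituting t = 1, we find x = -3.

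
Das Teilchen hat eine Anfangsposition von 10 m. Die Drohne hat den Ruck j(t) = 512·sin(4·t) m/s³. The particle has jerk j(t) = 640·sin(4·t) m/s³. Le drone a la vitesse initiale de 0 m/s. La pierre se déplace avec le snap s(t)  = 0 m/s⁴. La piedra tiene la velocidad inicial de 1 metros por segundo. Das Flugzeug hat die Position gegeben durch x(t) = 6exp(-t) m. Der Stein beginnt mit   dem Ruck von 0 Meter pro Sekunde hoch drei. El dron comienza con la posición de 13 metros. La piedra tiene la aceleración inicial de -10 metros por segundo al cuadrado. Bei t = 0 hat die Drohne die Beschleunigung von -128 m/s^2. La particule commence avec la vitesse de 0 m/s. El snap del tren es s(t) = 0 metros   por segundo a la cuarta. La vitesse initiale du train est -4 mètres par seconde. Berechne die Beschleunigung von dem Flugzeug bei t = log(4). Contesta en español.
Partiendo de la posición x(t) = 6·exp(-t), tomamos 2 derivadas. Derivando la posición, obtenemos la velocidad: v(t) = -6·exp(-t). Derivando la velocidad, obtenemos la aceleración: a(t) = 6·exp(-t). Usando a(t) = 6·exp(-t) y sustituyendo t = log(4), encontramos a = 3/2.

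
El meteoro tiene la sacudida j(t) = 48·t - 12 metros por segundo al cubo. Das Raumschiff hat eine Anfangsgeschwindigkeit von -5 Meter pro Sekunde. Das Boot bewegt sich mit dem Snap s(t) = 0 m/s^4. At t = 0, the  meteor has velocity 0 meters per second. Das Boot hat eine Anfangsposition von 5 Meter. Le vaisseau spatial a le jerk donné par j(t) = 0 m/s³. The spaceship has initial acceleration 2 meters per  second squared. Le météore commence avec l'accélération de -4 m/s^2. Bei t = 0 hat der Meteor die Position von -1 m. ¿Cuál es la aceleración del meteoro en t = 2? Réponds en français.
Nous devons trouver la primitive de notre équation du jerk j(t) = 48·t - 12 1 fois. L'intégrale du jerk, avec a(0) = -4, donne l'accélération: a(t) = 24·t^2 - 12·t - 4. En utilisant a(t) = 24·t^2 - 12·t - 4 et en substituant t = 2, nous trouvons a = 68.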